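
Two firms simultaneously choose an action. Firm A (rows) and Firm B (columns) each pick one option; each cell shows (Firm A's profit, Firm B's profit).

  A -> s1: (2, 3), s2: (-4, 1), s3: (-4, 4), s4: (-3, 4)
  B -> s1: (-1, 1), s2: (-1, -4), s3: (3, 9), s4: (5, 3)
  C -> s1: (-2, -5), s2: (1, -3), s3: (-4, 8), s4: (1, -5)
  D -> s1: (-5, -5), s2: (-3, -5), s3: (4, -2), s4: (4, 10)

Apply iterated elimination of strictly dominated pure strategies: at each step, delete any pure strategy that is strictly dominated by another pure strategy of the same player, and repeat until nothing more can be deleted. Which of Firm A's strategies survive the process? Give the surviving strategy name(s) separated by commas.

B, D

Column s1 is eliminated: s3 beats it against every remaining row (A: 4>3, B: 9>1, C: 8>-5, D: -2>-5).
Firm A's strategy A is strictly dominated by B (s2: -1>-4, s3: 3>-4, s4: 5>-3) and is removed.
Column s2 is eliminated: s3 beats it against every remaining row (B: 9>-4, C: 8>-3, D: -2>-5).
For Firm A, B strictly dominates C on the remaining columns (s3: 3>-4, s4: 5>1); eliminate C.
Among the remaining strategies, none is strictly dominated by another pure strategy of the same player, so the elimination stops.
Surviving strategies — Firm A: {B, D}; Firm B: {s3, s4}.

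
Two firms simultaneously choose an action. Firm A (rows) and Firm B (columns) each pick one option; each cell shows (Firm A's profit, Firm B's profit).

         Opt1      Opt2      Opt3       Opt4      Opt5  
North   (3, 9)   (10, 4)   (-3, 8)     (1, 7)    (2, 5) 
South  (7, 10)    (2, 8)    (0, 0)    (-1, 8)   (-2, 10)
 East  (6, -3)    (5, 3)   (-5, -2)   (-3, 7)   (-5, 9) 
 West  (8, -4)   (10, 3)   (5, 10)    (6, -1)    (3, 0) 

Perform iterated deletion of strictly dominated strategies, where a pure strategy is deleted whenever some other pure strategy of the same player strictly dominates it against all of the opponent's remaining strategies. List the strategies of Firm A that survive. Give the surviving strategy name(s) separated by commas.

West

Firm A's strategy South is strictly dominated by West (Opt1: 8>7, Opt2: 10>2, Opt3: 5>0, Opt4: 6>-1, Opt5: 3>-2) and is removed.
For Firm A, West strictly dominates East on the remaining columns (Opt1: 8>6, Opt2: 10>5, Opt3: 5>-5, Opt4: 6>-3, Opt5: 3>-5); eliminate East.
Firm B's strategy Opt2 is strictly dominated by Opt3 (North: 8>4, West: 10>3) and is removed.
Row North is eliminated: West beats it against every remaining column (Opt1: 8>3, Opt3: 5>-3, Opt4: 6>1, Opt5: 3>2).
Firm B's strategy Opt1 is strictly dominated by Opt3 (West: 10>-4) and is removed.
Firm B's strategy Opt4 is strictly dominated by Opt3 (West: 10>-1) and is removed.
Firm B's strategy Opt5 is strictly dominated by Opt3 (West: 10>0) and is removed.
Among the remaining strategies, none is strictly dominated by another pure strategy of the same player, so the elimination stops.
Surviving strategies — Firm A: {West}; Firm B: {Opt3}.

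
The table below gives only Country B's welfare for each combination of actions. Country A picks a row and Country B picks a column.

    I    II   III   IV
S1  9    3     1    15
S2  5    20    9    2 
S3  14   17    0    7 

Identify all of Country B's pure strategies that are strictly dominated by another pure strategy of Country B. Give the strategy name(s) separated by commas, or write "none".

III

I is not dominated — it holds its own against II at S1 (9>3); III at S1 (9>1); IV at S2 (5>2).
Nothing dominates II: I at S2 (20>5); III at S1 (3>1); IV at S2 (20>2).
II strictly dominates III — S1: 3>1, S2: 20>9, S3: 17>0.
IV is not dominated — it holds its own against I at S1 (15>9); II at S1 (15>3); III at S1 (15>1).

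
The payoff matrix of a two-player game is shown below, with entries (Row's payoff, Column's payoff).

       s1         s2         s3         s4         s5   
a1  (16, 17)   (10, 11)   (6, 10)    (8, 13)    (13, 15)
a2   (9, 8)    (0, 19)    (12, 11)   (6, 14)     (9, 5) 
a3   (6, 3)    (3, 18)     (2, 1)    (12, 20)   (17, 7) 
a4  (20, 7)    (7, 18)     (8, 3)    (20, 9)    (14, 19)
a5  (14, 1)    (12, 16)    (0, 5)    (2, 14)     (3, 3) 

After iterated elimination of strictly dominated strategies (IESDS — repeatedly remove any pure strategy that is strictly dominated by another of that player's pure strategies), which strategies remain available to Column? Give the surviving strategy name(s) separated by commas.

Column's strategy s3 is strictly dominated by s2 (a1: 11>10, a2: 19>11, a3: 18>1, a4: 18>3, a5: 16>5) and is removed.
Row a2 is eliminated: a1 beats it against every remaining column (s1: 16>9, s2: 10>0, s4: 8>6, s5: 13>9).
Among the remaining strategies, none is strictly dominated by another pure strategy of the same player, so the elimination stops.
Surviving strategies — Row: {a1, a3, a4, a5}; Column: {s1, s2, s4, s5}.

s1, s2, s4, s5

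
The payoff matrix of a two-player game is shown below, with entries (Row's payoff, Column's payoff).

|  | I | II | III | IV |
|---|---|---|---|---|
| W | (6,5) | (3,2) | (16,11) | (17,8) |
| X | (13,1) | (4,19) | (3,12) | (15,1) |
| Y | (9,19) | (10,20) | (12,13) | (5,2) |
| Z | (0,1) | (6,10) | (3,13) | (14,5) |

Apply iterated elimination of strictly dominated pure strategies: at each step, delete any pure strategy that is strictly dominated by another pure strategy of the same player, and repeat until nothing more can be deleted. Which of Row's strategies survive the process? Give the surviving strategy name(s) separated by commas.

For Column, III strictly dominates IV on the remaining rows (W: 11>8, X: 12>1, Y: 13>2, Z: 13>5); eliminate IV.
Row Z is eliminated: Y beats it against every remaining column (I: 9>0, II: 10>6, III: 12>3).
Among the remaining strategies, none is strictly dominated by another pure strategy of the same player, so the elimination stops.
Surviving strategies — Row: {W, X, Y}; Column: {I, II, III}.

W, X, Y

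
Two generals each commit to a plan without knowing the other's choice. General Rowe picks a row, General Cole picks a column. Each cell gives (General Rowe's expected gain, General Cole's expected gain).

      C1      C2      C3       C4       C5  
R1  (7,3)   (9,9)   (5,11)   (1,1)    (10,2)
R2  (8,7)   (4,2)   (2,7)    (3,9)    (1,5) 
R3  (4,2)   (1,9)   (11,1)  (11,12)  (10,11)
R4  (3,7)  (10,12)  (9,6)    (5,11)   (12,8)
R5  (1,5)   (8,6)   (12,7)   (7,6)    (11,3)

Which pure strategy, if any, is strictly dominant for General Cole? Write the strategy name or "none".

none

C1 fails to dominate C2 at R1 (3<9).
C2 fails to dominate C1 at R2 (2<7).
C3 fails to dominate C1 at R2 (7=7).
C4 fails to dominate C1 at R1 (1<3).
C5 fails to dominate C1 at R1 (2<3).
No single strategy dominates all the others.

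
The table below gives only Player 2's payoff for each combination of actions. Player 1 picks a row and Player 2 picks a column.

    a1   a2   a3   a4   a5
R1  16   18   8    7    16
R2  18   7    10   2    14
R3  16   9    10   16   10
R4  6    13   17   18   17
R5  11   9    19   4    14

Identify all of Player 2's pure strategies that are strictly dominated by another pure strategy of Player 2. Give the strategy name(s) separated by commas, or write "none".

a1: no other strategy beats it everywhere (a2 at R2 (18>7); a3 at R1 (16>8); a4 at R1 (16>7); a5 at R1 (16=16)).
Nothing dominates a2: a1 at R1 (18>16); a3 at R1 (18>8); a4 at R1 (18>7); a5 at R1 (18>16).
Nothing dominates a3: a1 at R4 (17>6); a2 at R2 (10>7); a4 at R1 (8>7); a5 at R3 (10=10).
Nothing dominates a4: a1 at R3 (16=16); a2 at R3 (16>9); a3 at R3 (16>10); a5 at R3 (16>10).
a5: no other strategy beats it everywhere (a1 at R1 (16=16); a2 at R2 (14>7); a3 at R1 (16>8); a4 at R1 (16>7)).

none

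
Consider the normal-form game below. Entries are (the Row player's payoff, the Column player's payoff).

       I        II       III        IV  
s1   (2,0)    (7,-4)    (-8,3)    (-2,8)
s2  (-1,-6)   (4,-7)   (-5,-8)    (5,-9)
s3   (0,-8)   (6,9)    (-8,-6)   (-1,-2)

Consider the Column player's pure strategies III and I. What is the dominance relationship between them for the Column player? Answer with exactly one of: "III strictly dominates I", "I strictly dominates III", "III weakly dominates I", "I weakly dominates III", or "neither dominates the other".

III's payoffs vs I's, by the Row player's action — s1: 3>0, s2: -8<-6, s3: -6>-8.
III does better at s1, s3 but worse at s2; neither strategy dominates the other.

neither dominates the other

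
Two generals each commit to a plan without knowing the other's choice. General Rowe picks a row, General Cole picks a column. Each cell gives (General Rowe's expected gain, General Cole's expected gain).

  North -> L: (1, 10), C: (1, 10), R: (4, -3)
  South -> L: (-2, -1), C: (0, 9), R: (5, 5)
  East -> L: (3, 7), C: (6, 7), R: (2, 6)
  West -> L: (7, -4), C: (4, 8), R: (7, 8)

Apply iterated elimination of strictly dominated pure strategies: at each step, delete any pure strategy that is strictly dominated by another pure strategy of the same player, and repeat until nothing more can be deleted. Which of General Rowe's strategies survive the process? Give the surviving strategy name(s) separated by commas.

East, West

Row North is eliminated: West beats it against every remaining column (L: 7>1, C: 4>1, R: 7>4).
Row South is eliminated: West beats it against every remaining column (L: 7>-2, C: 4>0, R: 7>5).
Among the remaining strategies, none is strictly dominated by another pure strategy of the same player, so the elimination stops.
Surviving strategies — General Rowe: {East, West}; General Cole: {L, C, R}.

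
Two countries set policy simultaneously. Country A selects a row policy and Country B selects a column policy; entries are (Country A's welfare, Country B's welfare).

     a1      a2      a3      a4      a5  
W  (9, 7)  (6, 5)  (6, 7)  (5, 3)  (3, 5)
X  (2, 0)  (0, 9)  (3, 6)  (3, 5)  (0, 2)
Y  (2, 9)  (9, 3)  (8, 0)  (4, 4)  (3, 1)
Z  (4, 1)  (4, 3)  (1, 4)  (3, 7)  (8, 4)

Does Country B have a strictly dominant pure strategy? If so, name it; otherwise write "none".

a1 fails to dominate a2 at X (0<9).
a2 fails to dominate a1 at W (5<7).
a3 fails to dominate a1 at W (7=7).
a4 fails to dominate a1 at W (3<7).
a5 fails to dominate a1 at W (5<7).
No single strategy dominates all the others.

none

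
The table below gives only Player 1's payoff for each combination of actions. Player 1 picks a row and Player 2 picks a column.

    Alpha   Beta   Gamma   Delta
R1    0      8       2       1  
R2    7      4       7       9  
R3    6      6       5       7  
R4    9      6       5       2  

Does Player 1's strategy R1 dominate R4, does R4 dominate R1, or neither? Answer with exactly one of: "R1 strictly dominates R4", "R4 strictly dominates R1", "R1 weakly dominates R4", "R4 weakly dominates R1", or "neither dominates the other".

neither dominates the other

R1's payoffs vs R4's, by Player 2's action — Alpha: 0<9, Beta: 8>6, Gamma: 2<5, Delta: 1<2.
R1 does better at Beta but worse at Alpha, Gamma, Delta; neither strategy dominates the other.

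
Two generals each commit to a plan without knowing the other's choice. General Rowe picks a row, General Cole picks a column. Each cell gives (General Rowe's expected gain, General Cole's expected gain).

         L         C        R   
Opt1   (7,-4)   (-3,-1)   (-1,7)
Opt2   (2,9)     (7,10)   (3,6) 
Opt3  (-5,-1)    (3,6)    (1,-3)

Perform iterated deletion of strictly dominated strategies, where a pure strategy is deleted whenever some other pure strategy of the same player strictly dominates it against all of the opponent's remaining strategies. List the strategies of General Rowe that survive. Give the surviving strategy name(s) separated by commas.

For General Rowe, Opt2 strictly dominates Opt3 on the remaining columns (L: 2>-5, C: 7>3, R: 3>1); eliminate Opt3.
Column L is eliminated: C beats it against every remaining row (Opt1: -1>-4, Opt2: 10>9).
General Rowe's strategy Opt1 is strictly dominated by Opt2 (C: 7>-3, R: 3>-1) and is removed.
General Cole's strategy R is strictly dominated by C (Opt2: 10>6) and is removed.
Among the remaining strategies, none is strictly dominated by another pure strategy of the same player, so the elimination stops.
Surviving strategies — General Rowe: {Opt2}; General Cole: {C}.

Opt2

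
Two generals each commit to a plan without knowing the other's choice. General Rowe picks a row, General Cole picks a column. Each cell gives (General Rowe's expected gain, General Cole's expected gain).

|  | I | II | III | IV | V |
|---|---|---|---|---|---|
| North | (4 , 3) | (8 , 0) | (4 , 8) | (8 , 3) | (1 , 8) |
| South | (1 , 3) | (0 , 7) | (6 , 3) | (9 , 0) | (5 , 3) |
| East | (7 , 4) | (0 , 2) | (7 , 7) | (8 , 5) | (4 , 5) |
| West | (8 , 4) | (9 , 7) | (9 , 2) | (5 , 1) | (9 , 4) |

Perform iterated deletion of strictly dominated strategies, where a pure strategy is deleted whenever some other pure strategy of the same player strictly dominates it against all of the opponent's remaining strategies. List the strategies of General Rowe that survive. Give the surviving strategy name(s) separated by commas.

West

For General Cole, III strictly dominates IV on the remaining rows (North: 8>3, South: 3>0, East: 7>5, West: 2>1); eliminate IV.
General Rowe's strategy North is strictly dominated by West (I: 8>4, II: 9>8, III: 9>4, V: 9>1) and is removed.
Row South is eliminated: West beats it against every remaining column (I: 8>1, II: 9>0, III: 9>6, V: 9>5).
For General Rowe, West strictly dominates East on the remaining columns (I: 8>7, II: 9>0, III: 9>7, V: 9>4); eliminate East.
Column I is eliminated: II beats it against every remaining row (West: 7>4).
Column III is eliminated: II beats it against every remaining row (West: 7>2).
General Cole's strategy V is strictly dominated by II (West: 7>4) and is removed.
Among the remaining strategies, none is strictly dominated by another pure strategy of the same player, so the elimination stops.
Surviving strategies — General Rowe: {West}; General Cole: {II}.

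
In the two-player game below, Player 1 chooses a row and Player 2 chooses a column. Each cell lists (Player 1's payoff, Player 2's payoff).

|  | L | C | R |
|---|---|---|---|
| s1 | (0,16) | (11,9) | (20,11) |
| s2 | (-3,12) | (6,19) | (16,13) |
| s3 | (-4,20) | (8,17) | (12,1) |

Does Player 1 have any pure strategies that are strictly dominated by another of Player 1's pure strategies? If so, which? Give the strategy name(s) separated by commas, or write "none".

s2, s3

s1 is not dominated — it holds its own against s2 at L (0>-3); s3 at L (0>-4).
s2 is strictly dominated by s1 (L: 0>-3, C: 11>6, R: 20>16).
s1 strictly dominates s3 — L: 0>-4, C: 11>8, R: 20>12.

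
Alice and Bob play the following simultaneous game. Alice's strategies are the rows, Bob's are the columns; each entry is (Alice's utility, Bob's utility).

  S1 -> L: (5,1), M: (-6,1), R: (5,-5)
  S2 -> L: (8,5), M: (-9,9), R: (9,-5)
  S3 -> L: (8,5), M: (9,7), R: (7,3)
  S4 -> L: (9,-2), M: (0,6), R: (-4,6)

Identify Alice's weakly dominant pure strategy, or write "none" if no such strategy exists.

S1 fails to dominate S2 at L (5<8).
S2 fails to dominate S1 at M (-9<-6).
S3 fails to dominate S2 at R (7<9).
S4 fails to dominate S1 at R (-4<5).
No single strategy dominates all the others.

none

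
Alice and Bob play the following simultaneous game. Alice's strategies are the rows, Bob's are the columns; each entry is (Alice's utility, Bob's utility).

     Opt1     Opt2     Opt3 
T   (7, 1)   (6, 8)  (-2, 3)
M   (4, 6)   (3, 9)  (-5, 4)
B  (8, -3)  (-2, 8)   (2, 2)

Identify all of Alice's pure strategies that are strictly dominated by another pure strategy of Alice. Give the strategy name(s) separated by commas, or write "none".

Nothing dominates T: M at Opt1 (7>4); B at Opt2 (6>-2).
M: dominated, since T does at least as well everywhere (Opt1: 7>4, Opt2: 6>3, Opt3: -2>-5).
Nothing dominates B: T at Opt1 (8>7); M at Opt1 (8>4).

M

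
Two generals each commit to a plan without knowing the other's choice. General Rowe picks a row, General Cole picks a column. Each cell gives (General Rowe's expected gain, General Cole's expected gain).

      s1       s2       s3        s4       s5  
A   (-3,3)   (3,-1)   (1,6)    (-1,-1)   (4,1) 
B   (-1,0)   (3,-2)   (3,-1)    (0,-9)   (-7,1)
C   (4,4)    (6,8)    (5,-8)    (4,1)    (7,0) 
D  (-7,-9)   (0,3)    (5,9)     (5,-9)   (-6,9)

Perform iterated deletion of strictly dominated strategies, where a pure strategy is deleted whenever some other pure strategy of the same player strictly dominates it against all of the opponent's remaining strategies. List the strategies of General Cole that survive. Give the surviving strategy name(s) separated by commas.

Row A is eliminated: C beats it against every remaining column (s1: 4>-3, s2: 6>3, s3: 5>1, s4: 4>-1, s5: 7>4).
General Rowe's strategy B is strictly dominated by C (s1: 4>-1, s2: 6>3, s3: 5>3, s4: 4>0, s5: 7>-7) and is removed.
For General Cole, s2 strictly dominates s1 on the remaining rows (C: 8>4, D: 3>-9); eliminate s1.
General Cole's strategy s4 is strictly dominated by s2 (C: 8>1, D: 3>-9) and is removed.
Among the remaining strategies, none is strictly dominated by another pure strategy of the same player, so the elimination stops.
Surviving strategies — General Rowe: {C, D}; General Cole: {s2, s3, s5}.

s2, s3, s5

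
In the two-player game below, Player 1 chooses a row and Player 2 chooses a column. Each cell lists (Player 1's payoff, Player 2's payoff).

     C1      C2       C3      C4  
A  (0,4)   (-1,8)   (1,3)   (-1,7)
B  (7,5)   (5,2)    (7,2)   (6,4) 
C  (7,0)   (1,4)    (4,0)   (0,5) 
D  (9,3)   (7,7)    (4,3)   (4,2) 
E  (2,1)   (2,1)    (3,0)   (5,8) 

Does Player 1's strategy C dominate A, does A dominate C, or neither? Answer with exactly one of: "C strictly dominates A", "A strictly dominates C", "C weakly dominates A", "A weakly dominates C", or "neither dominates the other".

Compare C to A across each choice by Player 2: C1: 7>0, C2: 1>-1, C3: 4>1, C4: 0>-1.
Every comparison favours C, so C strictly dominates A.

C strictly dominates A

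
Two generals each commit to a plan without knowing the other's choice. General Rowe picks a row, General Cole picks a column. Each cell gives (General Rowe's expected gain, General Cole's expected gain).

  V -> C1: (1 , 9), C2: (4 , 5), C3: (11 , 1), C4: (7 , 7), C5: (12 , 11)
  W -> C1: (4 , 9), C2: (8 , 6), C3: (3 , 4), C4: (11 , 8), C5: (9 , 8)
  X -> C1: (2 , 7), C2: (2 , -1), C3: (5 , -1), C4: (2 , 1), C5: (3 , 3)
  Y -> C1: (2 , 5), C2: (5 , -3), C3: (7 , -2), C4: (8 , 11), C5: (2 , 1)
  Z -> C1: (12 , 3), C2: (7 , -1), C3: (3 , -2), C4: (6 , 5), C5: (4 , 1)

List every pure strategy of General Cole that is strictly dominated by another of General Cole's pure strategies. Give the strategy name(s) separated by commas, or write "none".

C2, C3

Nothing dominates C1: C2 at V (9>5); C3 at V (9>1); C4 at V (9>7); C5 at W (9>8).
C2 is strictly dominated by C1 (V: 9>5, W: 9>6, X: 7>-1, Y: 5>-3, Z: 3>-1).
C1 strictly dominates C3 — V: 9>1, W: 9>4, X: 7>-1, Y: 5>-2, Z: 3>-2.
Nothing dominates C4: C1 at Y (11>5); C2 at V (7>5); C3 at V (7>1); C5 at W (8=8).
Nothing dominates C5: C1 at V (11>9); C2 at V (11>5); C3 at V (11>1); C4 at V (11>7).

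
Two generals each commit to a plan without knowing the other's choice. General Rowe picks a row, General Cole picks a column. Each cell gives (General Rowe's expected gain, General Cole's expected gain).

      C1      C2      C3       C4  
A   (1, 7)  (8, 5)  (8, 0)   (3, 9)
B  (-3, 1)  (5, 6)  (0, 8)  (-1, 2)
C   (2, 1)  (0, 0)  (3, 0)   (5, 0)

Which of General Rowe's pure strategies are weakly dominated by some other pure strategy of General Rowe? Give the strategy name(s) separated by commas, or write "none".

B

Nothing dominates A: B at C1 (1>-3); C at C2 (8>0).
B: dominated, since A does at least as well everywhere (C1: 1>-3, C2: 8>5, C3: 8>0, C4: 3>-1).
C: no other strategy beats it everywhere (A at C1 (2>1); B at C1 (2>-3)).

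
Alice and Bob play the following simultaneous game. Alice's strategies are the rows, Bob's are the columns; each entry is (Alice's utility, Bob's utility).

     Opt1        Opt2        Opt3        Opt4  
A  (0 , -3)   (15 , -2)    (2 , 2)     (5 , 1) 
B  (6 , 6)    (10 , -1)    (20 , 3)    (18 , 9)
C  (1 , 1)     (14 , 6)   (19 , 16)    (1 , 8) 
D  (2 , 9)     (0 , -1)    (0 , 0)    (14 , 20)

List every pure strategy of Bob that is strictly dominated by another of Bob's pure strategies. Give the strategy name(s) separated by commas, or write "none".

Opt1 is strictly dominated by Opt4 (A: 1>-3, B: 9>6, C: 8>1, D: 20>9).
Opt2 is strictly dominated by Opt3 (A: 2>-2, B: 3>-1, C: 16>6, D: 0>-1).
Nothing dominates Opt3: Opt1 at A (2>-3); Opt2 at A (2>-2); Opt4 at A (2>1).
Nothing dominates Opt4: Opt1 at A (1>-3); Opt2 at A (1>-2); Opt3 at B (9>3).

Opt1, Opt2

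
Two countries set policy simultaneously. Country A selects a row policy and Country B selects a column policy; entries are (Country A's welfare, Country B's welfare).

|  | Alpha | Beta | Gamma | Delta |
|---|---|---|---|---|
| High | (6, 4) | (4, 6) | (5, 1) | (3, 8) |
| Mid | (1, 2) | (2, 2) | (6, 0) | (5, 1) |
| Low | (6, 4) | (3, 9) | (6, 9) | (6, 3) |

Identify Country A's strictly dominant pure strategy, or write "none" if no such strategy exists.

High fails to dominate Mid at Gamma (5<6).
Mid fails to dominate High at Alpha (1<6).
Low fails to dominate High at Alpha (6=6).
No single strategy dominates all the others.

none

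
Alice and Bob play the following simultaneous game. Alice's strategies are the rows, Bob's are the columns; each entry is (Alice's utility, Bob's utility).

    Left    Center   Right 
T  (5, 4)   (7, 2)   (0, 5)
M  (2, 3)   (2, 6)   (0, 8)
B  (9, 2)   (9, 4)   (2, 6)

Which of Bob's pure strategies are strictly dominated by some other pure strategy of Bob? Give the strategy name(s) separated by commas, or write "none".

Left, Center

Right strictly dominates Left — T: 5>4, M: 8>3, B: 6>2.
Center: dominated, since Right does at least as well everywhere (T: 5>2, M: 8>6, B: 6>4).
Right: no other strategy beats it everywhere (Left at T (5>4); Center at T (5>2)).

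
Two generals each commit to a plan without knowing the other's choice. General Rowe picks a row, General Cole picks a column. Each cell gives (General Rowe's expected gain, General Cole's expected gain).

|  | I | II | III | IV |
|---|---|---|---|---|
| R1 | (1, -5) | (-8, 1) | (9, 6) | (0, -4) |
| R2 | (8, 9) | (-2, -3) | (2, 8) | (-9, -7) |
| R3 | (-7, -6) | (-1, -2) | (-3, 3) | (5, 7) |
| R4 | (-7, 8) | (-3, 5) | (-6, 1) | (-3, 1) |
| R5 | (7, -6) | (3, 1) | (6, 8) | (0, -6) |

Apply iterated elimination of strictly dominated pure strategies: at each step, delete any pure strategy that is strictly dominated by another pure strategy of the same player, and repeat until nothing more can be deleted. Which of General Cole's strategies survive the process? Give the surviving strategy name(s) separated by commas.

Row R4 is eliminated: R5 beats it against every remaining column (I: 7>-7, II: 3>-3, III: 6>-6, IV: 0>-3).
General Cole's strategy II is strictly dominated by III (R1: 6>1, R2: 8>-3, R3: 3>-2, R5: 8>1) and is removed.
Among the remaining strategies, none is strictly dominated by another pure strategy of the same player, so the elimination stops.
Surviving strategies — General Rowe: {R1, R2, R3, R5}; General Cole: {I, III, IV}.

I, III, IV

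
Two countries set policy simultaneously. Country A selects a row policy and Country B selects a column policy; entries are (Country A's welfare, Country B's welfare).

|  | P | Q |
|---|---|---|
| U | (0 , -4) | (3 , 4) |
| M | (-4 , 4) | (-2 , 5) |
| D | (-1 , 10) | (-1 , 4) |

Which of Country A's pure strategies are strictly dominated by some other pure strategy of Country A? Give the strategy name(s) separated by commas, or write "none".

U: no other strategy beats it everywhere (M at P (0>-4); D at P (0>-1)).
M is strictly dominated by U (P: 0>-4, Q: 3>-2).
D: dominated, since U does at least as well everywhere (P: 0>-1, Q: 3>-1).

M, D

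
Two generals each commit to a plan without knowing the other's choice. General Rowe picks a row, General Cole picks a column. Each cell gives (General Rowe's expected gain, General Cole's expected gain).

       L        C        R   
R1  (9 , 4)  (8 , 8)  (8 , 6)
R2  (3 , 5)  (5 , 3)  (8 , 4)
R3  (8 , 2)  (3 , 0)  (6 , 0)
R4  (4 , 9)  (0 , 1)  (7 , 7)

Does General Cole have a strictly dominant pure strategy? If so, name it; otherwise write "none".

none

L fails to dominate C at R1 (4<8).
C fails to dominate L at R2 (3<5).
R fails to dominate L at R2 (4<5).
No single strategy dominates all the others.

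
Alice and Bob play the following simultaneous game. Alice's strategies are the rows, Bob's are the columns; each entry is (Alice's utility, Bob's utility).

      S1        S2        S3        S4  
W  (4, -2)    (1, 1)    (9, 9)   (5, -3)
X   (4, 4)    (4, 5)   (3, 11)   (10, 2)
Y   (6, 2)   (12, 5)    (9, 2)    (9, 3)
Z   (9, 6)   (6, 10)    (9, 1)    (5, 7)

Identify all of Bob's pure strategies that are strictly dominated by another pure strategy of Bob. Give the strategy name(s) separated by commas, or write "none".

S1, S4

S1 is strictly dominated by S2 (W: 1>-2, X: 5>4, Y: 5>2, Z: 10>6).
Nothing dominates S2: S1 at W (1>-2); S3 at Y (5>2); S4 at W (1>-3).
S3: no other strategy beats it everywhere (S1 at W (9>-2); S2 at W (9>1); S4 at W (9>-3)).
S2 strictly dominates S4 — W: 1>-3, X: 5>2, Y: 5>3, Z: 10>7.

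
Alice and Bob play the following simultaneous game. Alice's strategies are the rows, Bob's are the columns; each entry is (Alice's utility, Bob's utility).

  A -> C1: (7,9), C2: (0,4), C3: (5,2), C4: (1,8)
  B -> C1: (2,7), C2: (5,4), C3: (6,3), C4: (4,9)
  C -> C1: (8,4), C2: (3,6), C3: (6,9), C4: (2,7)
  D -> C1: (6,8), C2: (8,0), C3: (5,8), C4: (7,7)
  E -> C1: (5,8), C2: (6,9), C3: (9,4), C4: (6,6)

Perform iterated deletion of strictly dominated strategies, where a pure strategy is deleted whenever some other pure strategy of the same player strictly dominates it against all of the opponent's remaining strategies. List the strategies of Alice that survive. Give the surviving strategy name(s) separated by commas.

C, D, E

For Alice, C strictly dominates A on the remaining columns (C1: 8>7, C2: 3>0, C3: 6>5, C4: 2>1); eliminate A.
Alice's strategy B is strictly dominated by E (C1: 5>2, C2: 6>5, C3: 9>6, C4: 6>4) and is removed.
Among the remaining strategies, none is strictly dominated by another pure strategy of the same player, so the elimination stops.
Surviving strategies — Alice: {C, D, E}; Bob: {C1, C2, C3, C4}.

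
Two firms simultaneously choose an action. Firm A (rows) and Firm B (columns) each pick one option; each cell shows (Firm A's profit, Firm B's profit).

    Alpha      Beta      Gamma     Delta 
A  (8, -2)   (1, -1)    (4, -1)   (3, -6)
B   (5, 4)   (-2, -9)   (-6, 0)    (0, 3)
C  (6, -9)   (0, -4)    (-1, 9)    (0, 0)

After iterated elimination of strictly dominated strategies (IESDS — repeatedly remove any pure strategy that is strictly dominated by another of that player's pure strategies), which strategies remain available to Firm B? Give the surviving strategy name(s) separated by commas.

For Firm A, A strictly dominates B on the remaining columns (Alpha: 8>5, Beta: 1>-2, Gamma: 4>-6, Delta: 3>0); eliminate B.
Firm A's strategy C is strictly dominated by A (Alpha: 8>6, Beta: 1>0, Gamma: 4>-1, Delta: 3>0) and is removed.
Column Alpha is eliminated: Beta beats it against every remaining row (A: -1>-2).
Firm B's strategy Delta is strictly dominated by Beta (A: -1>-6) and is removed.
Among the remaining strategies, none is strictly dominated by another pure strategy of the same player, so the elimination stops.
Surviving strategies — Firm A: {A}; Firm B: {Beta, Gamma}.

Beta, Gamma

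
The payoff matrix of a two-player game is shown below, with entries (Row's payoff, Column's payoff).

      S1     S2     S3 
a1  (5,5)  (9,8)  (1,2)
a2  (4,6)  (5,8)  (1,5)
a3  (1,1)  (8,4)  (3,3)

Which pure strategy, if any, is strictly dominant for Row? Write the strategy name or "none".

a1 fails to dominate a2 at S3 (1=1).
a2 fails to dominate a1 at S1 (4<5).
a3 fails to dominate a1 at S1 (1<5).
No single strategy dominates all the others.

none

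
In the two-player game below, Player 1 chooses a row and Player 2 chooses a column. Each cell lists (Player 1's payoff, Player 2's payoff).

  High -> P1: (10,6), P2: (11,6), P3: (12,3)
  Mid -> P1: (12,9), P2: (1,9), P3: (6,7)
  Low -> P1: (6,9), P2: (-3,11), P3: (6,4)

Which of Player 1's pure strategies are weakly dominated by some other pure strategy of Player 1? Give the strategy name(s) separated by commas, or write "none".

High is not dominated — it holds its own against Mid at P2 (11>1); Low at P1 (10>6).
Nothing dominates Mid: High at P1 (12>10); Low at P1 (12>6).
High weakly dominates Low — P1: 10>6, P2: 11>-3, P3: 12>6.

Low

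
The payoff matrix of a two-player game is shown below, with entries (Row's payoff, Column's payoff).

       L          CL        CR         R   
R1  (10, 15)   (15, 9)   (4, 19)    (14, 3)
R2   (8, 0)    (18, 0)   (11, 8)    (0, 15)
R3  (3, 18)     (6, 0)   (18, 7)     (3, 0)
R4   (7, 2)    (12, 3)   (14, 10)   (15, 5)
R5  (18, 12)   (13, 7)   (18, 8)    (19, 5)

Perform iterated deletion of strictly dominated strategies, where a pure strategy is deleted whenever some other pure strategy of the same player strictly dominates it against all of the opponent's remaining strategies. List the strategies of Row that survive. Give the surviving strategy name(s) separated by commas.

R5

Row's strategy R4 is strictly dominated by R5 (L: 18>7, CL: 13>12, CR: 18>14, R: 19>15) and is removed.
For Column, CR strictly dominates CL on the remaining rows (R1: 19>9, R2: 8>0, R3: 7>0, R5: 8>7); eliminate CL.
Row R1 is eliminated: R5 beats it against every remaining column (L: 18>10, CR: 18>4, R: 19>14).
Row's strategy R2 is strictly dominated by R5 (L: 18>8, CR: 18>11, R: 19>0) and is removed.
Column CR is eliminated: L beats it against every remaining row (R3: 18>7, R5: 12>8).
Row's strategy R3 is strictly dominated by R5 (L: 18>3, R: 19>3) and is removed.
Column's strategy R is strictly dominated by L (R5: 12>5) and is removed.
Among the remaining strategies, none is strictly dominated by another pure strategy of the same player, so the elimination stops.
Surviving strategies — Row: {R5}; Column: {L}.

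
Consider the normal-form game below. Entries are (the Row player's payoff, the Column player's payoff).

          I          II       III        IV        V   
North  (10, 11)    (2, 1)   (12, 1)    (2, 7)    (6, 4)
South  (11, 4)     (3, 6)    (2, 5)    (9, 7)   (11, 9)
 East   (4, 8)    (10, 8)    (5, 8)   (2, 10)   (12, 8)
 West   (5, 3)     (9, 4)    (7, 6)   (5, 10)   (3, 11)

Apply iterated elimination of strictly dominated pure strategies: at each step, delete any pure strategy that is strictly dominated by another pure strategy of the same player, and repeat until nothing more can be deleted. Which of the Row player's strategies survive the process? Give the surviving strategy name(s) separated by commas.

South, East

Column II is eliminated: IV beats it against every remaining row (North: 7>1, South: 7>6, East: 10>8, West: 10>4).
The Column player's strategy III is strictly dominated by IV (North: 7>1, South: 7>5, East: 10>8, West: 10>6) and is removed.
Row North is eliminated: South beats it against every remaining column (I: 11>10, IV: 9>2, V: 11>6).
Row West is eliminated: South beats it against every remaining column (I: 11>5, IV: 9>5, V: 11>3).
Column I is eliminated: IV beats it against every remaining row (South: 7>4, East: 10>8).
Among the remaining strategies, none is strictly dominated by another pure strategy of the same player, so the elimination stops.
Surviving strategies — the Row player: {South, East}; the Column player: {IV, V}.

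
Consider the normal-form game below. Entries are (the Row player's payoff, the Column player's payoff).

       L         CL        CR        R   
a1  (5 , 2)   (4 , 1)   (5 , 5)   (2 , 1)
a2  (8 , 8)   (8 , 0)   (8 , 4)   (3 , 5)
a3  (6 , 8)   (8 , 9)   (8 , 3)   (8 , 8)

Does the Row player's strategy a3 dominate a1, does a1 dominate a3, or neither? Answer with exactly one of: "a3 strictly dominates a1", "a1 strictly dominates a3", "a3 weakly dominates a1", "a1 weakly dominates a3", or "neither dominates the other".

a3 strictly dominates a1

a3's payoffs vs a1's, by the Column player's action — L: 6>5, CL: 8>4, CR: 8>5, R: 8>2.
a3 gives a strictly higher payoff against each opponent action, so a3 strictly dominates a1.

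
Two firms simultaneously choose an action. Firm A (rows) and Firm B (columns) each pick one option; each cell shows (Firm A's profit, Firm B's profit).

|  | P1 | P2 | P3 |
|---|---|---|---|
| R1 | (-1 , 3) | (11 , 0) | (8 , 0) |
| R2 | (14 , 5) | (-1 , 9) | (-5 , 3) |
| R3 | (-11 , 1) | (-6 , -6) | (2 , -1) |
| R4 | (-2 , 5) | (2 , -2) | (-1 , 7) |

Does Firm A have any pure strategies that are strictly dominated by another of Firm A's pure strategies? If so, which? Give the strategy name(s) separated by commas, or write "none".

R3, R4

R1 is not dominated — it holds its own against R2 at P2 (11>-1); R3 at P1 (-1>-11); R4 at P1 (-1>-2).
Nothing dominates R2: R1 at P1 (14>-1); R3 at P1 (14>-11); R4 at P1 (14>-2).
R1 strictly dominates R3 — P1: -1>-11, P2: 11>-6, P3: 8>2.
R4: dominated, since R1 does at least as well everywhere (P1: -1>-2, P2: 11>2, P3: 8>-1).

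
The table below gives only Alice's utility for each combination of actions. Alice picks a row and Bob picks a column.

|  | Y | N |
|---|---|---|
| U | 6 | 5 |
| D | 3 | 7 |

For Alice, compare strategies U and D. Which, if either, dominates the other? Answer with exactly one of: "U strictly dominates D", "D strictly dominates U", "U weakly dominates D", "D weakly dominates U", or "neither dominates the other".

neither dominates the other

Compare U to D across each choice by Bob: Y: 6>3, N: 5<7.
U does better at Y but worse at N; neither strategy dominates the other.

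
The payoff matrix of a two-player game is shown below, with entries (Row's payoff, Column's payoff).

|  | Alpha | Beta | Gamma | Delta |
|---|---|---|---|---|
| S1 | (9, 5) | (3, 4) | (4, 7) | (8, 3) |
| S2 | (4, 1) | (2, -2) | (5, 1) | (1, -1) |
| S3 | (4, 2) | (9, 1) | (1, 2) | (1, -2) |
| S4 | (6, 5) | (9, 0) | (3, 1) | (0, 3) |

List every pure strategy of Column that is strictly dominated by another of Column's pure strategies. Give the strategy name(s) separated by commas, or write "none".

Alpha: no other strategy beats it everywhere (Beta at S1 (5>4); Gamma at S2 (1=1); Delta at S1 (5>3)).
Alpha strictly dominates Beta — S1: 5>4, S2: 1>-2, S3: 2>1, S4: 5>0.
Gamma: no other strategy beats it everywhere (Alpha at S1 (7>5); Beta at S1 (7>4); Delta at S1 (7>3)).
Delta: dominated, since Alpha does at least as well everywhere (S1: 5>3, S2: 1>-1, S3: 2>-2, S4: 5>3).

Beta, Delta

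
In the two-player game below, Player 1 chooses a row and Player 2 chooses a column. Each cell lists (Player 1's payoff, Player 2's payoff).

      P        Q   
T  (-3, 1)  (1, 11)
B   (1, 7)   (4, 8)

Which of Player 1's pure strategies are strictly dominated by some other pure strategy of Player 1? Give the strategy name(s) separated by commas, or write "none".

T

T is strictly dominated by B (P: 1>-3, Q: 4>1).
B: no other strategy beats it everywhere (T at P (1>-3)).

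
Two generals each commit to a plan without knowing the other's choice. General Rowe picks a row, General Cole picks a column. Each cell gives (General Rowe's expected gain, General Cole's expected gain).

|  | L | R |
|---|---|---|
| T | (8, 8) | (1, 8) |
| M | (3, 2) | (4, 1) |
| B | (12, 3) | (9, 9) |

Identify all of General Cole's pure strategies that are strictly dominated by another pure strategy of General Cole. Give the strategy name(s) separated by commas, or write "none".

L is not dominated — it holds its own against R at T (8=8).
R: no other strategy beats it everywhere (L at T (8=8)).

none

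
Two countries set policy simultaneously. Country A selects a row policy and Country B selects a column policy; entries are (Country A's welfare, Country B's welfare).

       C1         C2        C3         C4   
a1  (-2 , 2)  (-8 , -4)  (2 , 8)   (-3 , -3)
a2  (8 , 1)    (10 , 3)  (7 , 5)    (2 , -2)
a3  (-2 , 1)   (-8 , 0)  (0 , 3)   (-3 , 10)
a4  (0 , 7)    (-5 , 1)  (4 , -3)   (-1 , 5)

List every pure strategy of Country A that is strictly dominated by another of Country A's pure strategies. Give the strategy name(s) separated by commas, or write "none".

a1: dominated, since a2 does at least as well everywhere (C1: 8>-2, C2: 10>-8, C3: 7>2, C4: 2>-3).
a2: no other strategy beats it everywhere (a1 at C1 (8>-2); a3 at C1 (8>-2); a4 at C1 (8>0)).
a3: dominated, since a2 does at least as well everywhere (C1: 8>-2, C2: 10>-8, C3: 7>0, C4: 2>-3).
a4 is strictly dominated by a2 (C1: 8>0, C2: 10>-5, C3: 7>4, C4: 2>-1).

a1, a3, a4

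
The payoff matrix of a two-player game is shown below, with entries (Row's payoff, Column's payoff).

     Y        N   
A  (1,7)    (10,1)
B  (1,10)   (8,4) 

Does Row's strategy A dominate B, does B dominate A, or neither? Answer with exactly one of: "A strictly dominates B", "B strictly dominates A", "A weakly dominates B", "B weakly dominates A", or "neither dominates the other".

Compare A to B across each choice by Column: Y: 1=1, N: 10>8.
A is at least as good everywhere and strictly better somewhere (tied only at Y), so A weakly but not strictly dominates B.

A weakly dominates B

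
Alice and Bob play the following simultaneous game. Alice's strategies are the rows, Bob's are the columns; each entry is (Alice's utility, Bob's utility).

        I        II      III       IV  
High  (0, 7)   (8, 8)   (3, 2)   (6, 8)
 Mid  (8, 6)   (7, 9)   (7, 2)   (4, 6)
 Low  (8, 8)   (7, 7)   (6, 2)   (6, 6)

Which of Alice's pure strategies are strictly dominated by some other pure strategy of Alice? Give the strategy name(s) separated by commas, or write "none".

High: no other strategy beats it everywhere (Mid at II (8>7); Low at II (8>7)).
Nothing dominates Mid: High at I (8>0); Low at I (8=8).
Nothing dominates Low: High at I (8>0); Mid at I (8=8).

none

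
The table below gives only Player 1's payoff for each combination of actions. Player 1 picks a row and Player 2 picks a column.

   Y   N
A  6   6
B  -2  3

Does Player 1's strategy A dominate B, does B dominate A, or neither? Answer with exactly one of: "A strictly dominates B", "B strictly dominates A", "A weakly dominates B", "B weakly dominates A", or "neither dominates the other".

A's payoffs vs B's, by Player 2's action — Y: 6>-2, N: 6>3.
Every comparison favours A, so A strictly dominates B.

A strictly dominates B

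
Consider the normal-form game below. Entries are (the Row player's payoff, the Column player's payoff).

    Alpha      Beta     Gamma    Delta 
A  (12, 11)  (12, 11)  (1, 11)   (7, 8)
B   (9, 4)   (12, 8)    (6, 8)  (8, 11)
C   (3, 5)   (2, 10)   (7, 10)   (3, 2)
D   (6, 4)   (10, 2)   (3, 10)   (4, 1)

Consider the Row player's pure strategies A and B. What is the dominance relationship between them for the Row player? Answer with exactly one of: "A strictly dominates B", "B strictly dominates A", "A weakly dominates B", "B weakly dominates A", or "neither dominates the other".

neither dominates the other

A's payoffs vs B's, by the Column player's action — Alpha: 12>9, Beta: 12=12, Gamma: 1<6, Delta: 7<8.
A does better at Alpha but worse at Gamma, Delta; neither strategy dominates the other.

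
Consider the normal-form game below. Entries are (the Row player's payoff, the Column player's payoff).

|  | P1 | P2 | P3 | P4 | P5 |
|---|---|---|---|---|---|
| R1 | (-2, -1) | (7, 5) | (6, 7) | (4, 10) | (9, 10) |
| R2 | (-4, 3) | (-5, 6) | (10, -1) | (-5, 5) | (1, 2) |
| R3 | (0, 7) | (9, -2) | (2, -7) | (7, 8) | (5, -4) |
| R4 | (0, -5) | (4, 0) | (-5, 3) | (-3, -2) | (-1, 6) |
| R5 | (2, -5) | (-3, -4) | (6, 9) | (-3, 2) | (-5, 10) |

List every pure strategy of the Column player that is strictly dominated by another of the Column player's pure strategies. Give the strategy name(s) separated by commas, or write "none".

P1, P3

P1 is strictly dominated by P4 (R1: 10>-1, R2: 5>3, R3: 8>7, R4: -2>-5, R5: 2>-5).
P2 is not dominated — it holds its own against P1 at R1 (5>-1); P3 at R2 (6>-1); P4 at R2 (6>5); P5 at R2 (6>2).
P5 strictly dominates P3 — R1: 10>7, R2: 2>-1, R3: -4>-7, R4: 6>3, R5: 10>9.
P4: no other strategy beats it everywhere (P1 at R1 (10>-1); P2 at R1 (10>5); P3 at R1 (10>7); P5 at R1 (10=10)).
Nothing dominates P5: P1 at R1 (10>-1); P2 at R1 (10>5); P3 at R1 (10>7); P4 at R1 (10=10).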